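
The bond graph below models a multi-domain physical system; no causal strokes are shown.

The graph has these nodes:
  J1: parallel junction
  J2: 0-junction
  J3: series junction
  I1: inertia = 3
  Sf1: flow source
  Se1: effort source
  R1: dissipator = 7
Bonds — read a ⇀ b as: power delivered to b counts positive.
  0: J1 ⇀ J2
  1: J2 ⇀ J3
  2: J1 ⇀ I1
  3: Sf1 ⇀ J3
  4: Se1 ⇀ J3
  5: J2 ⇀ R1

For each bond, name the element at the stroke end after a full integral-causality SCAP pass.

#3 |Sf1  (source Sf1 imposes f)
#4 |J3  (Se1: effort source, stroke at far end)
#1 |J3  (J3: bond 3 brought flow, rest push out)
#2 |I1  (I1 integral (f out))
#0 |J1  (J1: last free bond brings effort in)
#5 |J2  (J2 needs exactly one e-in)

β0 stroke→J1
β1 stroke→J3
β2 stroke→I1
β3 stroke→Sf1
β4 stroke→J3
β5 stroke→J2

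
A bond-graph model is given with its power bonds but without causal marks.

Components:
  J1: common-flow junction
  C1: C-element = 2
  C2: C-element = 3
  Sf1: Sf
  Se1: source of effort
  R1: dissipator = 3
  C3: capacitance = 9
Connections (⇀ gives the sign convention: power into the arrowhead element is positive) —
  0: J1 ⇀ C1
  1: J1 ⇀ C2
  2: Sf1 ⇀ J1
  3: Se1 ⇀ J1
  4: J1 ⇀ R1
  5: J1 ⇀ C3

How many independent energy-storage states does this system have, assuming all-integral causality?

3  (C1, C2, C3 all integral)

#2 |Sf1  (Sf1 fixes flow; stroke at Sf1)
#3 |J1  (Se1 fixes effort; stroke away)
#0 |J1  (J1: bond 2 brought flow, rest push out)
#1 |J1  (common-f at J1 fixed by 2)
#4 |J1  (J1 flow already set via bond 2)
#5 |J1  (J1: bond 2 brought flow, rest push out)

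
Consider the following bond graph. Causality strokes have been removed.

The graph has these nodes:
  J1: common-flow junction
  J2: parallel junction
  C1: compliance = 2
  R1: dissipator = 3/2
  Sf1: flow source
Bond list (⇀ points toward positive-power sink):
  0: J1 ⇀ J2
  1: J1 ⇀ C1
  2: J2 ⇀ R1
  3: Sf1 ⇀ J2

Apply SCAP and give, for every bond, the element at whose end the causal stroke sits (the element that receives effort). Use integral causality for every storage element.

b0 |J2
b1 |J1
b2 |R1
b3 |Sf1

b3 |Sf1  (source Sf1 imposes f)
b1 |J1  (C1 outputs effort q/C1)
b0 |J2  (closing 1-jn rule on J1)
b2 |R1  (J2: bond 0 brought effort, rest push out)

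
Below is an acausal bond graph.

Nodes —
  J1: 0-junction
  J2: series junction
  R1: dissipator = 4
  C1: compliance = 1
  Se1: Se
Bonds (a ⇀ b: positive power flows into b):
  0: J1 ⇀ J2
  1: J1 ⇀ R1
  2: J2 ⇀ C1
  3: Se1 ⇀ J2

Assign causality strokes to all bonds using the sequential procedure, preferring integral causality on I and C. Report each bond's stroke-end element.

bond 0 stroke→J1
bond 1 stroke→R1
bond 2 stroke→J2
bond 3 stroke→J2

b3 stroke at J2  (Se1 fixes effort; stroke away)
b2 stroke at J2  (C1 outputs effort q/C1)
b0 stroke at J1  (closing 1-jn rule on J2)
b1 stroke at R1  (J1 effort already set via bond 0)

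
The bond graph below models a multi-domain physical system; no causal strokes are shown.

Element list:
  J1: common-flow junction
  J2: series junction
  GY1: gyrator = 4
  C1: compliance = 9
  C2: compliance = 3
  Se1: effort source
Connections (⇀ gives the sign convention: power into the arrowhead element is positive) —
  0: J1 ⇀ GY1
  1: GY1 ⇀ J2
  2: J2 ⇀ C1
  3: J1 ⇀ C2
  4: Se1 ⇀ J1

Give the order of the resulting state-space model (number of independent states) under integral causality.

2  (C1, C2 all integral)

β4 stroke→J1  (source Se1 imposes e)
β2 stroke→J2  (C1: C, integral causality)
β1 stroke→GY1  (closing 1-jn rule on J2)
β0 stroke→GY1  (GY1: gyrator matches bond 1)
β3 stroke→J1  (J1 flow already set via bond 0)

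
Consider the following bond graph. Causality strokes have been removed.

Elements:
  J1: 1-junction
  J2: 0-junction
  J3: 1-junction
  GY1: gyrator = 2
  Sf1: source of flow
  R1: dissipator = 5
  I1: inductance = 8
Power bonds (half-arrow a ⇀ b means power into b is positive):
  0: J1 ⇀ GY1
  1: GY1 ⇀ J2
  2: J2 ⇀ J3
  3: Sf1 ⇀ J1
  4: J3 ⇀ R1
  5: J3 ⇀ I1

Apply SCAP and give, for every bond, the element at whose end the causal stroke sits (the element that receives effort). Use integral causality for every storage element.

bond 0 stroke→J1
bond 1 stroke→J2
bond 2 stroke→J3
bond 3 stroke→Sf1
bond 4 stroke→J3
bond 5 stroke→I1

bond 3 |Sf1  (source Sf1 imposes f)
bond 0 |J1  (J1: bond 3 brought flow, rest push out)
bond 1 |J2  (GY1 both-in/both-out from 0)
bond 2 |J3  (J2 effort already set via bond 1)
bond 5 |I1  (I1: I, integral causality)
bond 4 |J3  (J3: bond 5 brought flow, rest push out)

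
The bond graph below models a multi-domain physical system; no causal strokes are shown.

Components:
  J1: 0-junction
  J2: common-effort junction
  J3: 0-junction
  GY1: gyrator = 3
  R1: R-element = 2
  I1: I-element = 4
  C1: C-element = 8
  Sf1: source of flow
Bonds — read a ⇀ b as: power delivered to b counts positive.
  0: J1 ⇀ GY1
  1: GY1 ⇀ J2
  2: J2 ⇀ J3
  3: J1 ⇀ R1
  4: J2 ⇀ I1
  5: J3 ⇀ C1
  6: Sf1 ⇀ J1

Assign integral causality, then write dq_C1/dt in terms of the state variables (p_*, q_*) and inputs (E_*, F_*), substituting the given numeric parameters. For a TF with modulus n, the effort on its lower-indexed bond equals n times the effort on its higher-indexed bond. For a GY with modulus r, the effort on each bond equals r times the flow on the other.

bond 6 stroke at Sf1  (Sf1 (Sf) sets flow on bond)
bond 4 stroke at I1  (I1: I, integral causality)
bond 5 stroke at J3  (C1: C, integral causality)
bond 2 stroke at J2  (0-jn J3 has e-setter on 5)
bond 1 stroke at GY1  (J2 effort already set via bond 2)
bond 0 stroke at GY1  (GY GY1: same side as bond 1)
bond 3 stroke at J1  (J1: last free bond brings effort in)

dq_C1/dt = 2*F_Sf1/3 - p_I1/4 - q_C1/36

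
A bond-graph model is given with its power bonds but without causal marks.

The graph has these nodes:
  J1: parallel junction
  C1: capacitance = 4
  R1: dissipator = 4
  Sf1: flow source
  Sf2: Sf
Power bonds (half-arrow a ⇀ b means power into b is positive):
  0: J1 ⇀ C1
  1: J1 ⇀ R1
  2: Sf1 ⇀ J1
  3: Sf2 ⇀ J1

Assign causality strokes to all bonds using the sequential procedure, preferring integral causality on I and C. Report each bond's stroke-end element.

bond 0 |J1
bond 1 |R1
bond 2 |Sf1
bond 3 |Sf2

b2 stroke at Sf1  (Sf1 (Sf) sets flow on bond)
b3 stroke at Sf2  (Sf2: flow source, stroke at near end)
b0 stroke at J1  (C1 outputs effort q/C1)
b1 stroke at R1  (J1: bond 0 brought effort, rest push out)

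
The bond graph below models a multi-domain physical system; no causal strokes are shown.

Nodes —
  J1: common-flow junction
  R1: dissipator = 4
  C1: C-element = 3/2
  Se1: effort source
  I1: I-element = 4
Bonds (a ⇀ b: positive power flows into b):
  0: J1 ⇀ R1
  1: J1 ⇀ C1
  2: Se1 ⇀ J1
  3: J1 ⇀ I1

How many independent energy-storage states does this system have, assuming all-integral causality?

β2 |J1  (Se1: effort source, stroke at far end)
β1 |J1  (prefer integral on C1)
β3 |I1  (I1 outputs flow p/I1)
β0 |J1  (J1 flow already set via bond 3)

2  (C1, I1 all integral)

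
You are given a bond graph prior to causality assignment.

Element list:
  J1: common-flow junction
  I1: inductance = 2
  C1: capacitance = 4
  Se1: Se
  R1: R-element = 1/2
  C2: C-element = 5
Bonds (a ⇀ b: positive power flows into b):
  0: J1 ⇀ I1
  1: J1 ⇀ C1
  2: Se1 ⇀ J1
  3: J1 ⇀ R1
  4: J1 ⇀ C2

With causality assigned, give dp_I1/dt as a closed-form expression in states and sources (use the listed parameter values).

dp_I1/dt = E_Se1 - p_I1/4 - q_C1/4 - q_C2/5

β2 stroke at J1  (source Se1 imposes e)
β0 stroke at I1  (I1 outputs flow p/I1)
β1 stroke at J1  (J1 flow already set via bond 0)
β3 stroke at J1  (J1: bond 0 brought flow, rest push out)
β4 stroke at J1  (1-jn J1 has f-setter on 0)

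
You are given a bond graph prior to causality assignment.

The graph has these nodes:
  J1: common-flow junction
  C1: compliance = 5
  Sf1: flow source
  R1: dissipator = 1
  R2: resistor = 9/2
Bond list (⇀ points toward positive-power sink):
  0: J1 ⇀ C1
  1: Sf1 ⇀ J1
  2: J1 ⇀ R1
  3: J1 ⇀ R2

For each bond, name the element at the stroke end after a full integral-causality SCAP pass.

b1 stroke at Sf1  (Sf1 (Sf) sets flow on bond)
b0 stroke at J1  (J1: bond 1 brought flow, rest push out)
b2 stroke at J1  (1-jn J1 has f-setter on 1)
b3 stroke at J1  (J1: bond 1 brought flow, rest push out)

bond 0 stroke at J1
bond 1 stroke at Sf1
bond 2 stroke at J1
bond 3 stroke at J1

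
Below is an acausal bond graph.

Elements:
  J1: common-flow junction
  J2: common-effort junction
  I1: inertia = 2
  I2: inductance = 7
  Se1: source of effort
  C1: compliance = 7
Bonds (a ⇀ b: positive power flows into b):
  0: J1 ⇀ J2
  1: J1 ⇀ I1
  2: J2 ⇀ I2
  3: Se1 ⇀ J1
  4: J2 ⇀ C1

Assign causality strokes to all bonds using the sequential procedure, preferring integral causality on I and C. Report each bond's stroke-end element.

β0 stroke→J1
β1 stroke→I1
β2 stroke→I2
β3 stroke→J1
β4 stroke→J2

bond 3 →J1  (Se1 fixes effort; stroke away)
bond 1 →I1  (I1: I, integral causality)
bond 0 →J1  (common-f at J1 fixed by 1)
bond 2 →I2  (I2 outputs flow p/I2)
bond 4 →J2  (closing 0-jn rule on J2)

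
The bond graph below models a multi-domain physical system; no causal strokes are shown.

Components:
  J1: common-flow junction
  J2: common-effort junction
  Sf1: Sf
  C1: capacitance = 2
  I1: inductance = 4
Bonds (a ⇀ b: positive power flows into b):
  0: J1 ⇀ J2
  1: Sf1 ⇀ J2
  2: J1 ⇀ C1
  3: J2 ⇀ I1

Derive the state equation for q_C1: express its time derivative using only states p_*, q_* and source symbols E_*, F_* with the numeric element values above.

b1 stroke→Sf1  (Sf1 (Sf) sets flow on bond)
b2 stroke→J1  (C1 integral (e out))
b0 stroke→J2  (closing 1-jn rule on J1)
b3 stroke→I1  (0-jn J2 has e-setter on 0)

dq_C1/dt = -F_Sf1 + p_I1/4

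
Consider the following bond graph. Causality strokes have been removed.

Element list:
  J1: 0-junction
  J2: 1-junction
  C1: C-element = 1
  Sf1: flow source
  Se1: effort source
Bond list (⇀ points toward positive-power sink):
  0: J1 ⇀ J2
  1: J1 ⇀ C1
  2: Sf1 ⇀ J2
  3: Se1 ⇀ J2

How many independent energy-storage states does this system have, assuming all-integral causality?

1  (C1 all integral)

bond 2 →Sf1  (source Sf1 imposes f)
bond 3 →J2  (Se1: effort source, stroke at far end)
bond 0 →J2  (J2: bond 2 brought flow, rest push out)
bond 1 →J1  (only one effort-in slot at J1)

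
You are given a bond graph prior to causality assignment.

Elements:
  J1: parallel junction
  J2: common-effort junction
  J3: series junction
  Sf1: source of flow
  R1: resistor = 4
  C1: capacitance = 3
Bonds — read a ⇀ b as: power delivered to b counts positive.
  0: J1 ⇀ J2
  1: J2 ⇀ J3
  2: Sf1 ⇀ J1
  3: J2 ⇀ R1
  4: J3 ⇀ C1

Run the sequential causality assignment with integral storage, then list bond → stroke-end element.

b0 |J1
b1 |J2
b2 |Sf1
b3 |R1
b4 |J3

bond 2 |Sf1  (Sf1 (Sf) sets flow on bond)
bond 0 |J1  (only one effort-in slot at J1)
bond 4 |J3  (C1: C, integral causality)
bond 1 |J2  (J3: last free bond brings flow in)
bond 3 |R1  (common-e at J2 fixed by 1)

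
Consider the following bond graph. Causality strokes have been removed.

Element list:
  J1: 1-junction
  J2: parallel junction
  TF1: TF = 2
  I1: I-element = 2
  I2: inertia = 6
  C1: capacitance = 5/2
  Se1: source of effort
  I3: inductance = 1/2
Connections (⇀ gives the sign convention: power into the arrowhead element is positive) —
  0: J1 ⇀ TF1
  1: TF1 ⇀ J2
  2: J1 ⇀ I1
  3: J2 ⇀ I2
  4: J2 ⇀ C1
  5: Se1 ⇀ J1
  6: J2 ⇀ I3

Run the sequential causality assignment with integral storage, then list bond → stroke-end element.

bond 0 |J1
bond 1 |TF1
bond 2 |I1
bond 3 |I2
bond 4 |J2
bond 5 |J1
bond 6 |I3

b5 stroke at J1  (source Se1 imposes e)
b2 stroke at I1  (I1 outputs flow p/I1)
b0 stroke at J1  (J1: bond 2 brought flow, rest push out)
b1 stroke at TF1  (TF1 one-in-one-out from 0)
b3 stroke at I2  (I2 outputs flow p/I2)
b4 stroke at J2  (C1 integral (e out))
b6 stroke at I3  (0-jn J2 has e-setter on 4)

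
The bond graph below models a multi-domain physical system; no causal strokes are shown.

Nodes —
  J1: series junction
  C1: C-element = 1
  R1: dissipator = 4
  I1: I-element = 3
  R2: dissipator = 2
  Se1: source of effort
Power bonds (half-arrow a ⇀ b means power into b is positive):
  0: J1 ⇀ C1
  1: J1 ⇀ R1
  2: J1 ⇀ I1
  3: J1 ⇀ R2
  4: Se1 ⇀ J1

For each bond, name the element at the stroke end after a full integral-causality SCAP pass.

bond 0 →J1
bond 1 →J1
bond 2 →I1
bond 3 →J1
bond 4 →J1

#4 stroke at J1  (Se1 (Se) sets effort on bond)
#0 stroke at J1  (C1: C, integral causality)
#2 stroke at I1  (I1 integral (f out))
#1 stroke at J1  (J1 flow already set via bond 2)
#3 stroke at J1  (J1: bond 2 brought flow, rest push out)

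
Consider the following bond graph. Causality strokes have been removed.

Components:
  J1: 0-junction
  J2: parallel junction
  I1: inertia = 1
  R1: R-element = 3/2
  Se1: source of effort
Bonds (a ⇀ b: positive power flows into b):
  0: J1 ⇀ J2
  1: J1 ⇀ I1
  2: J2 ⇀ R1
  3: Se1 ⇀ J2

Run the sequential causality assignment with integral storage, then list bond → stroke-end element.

b3 stroke→J2  (source Se1 imposes e)
b0 stroke→J1  (common-e at J2 fixed by 3)
b2 stroke→R1  (J2: bond 3 brought effort, rest push out)
b1 stroke→I1  (J1 effort already set via bond 0)

bond 0 stroke→J1
bond 1 stroke→I1
bond 2 stroke→R1
bond 3 stroke→J2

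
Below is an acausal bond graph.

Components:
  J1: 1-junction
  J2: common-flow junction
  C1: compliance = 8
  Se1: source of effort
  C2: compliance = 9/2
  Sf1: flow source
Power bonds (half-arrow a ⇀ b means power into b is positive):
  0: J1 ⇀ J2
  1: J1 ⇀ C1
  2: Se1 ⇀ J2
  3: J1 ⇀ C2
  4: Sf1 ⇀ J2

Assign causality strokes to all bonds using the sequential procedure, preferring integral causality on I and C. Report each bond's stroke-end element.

b0 stroke→J2
b1 stroke→J1
b2 stroke→J2
b3 stroke→J1
b4 stroke→Sf1

#2 stroke at J2  (Se1: effort source, stroke at far end)
#4 stroke at Sf1  (source Sf1 imposes f)
#0 stroke at J2  (J2: bond 4 brought flow, rest push out)
#1 stroke at J1  (J1 flow already set via bond 0)
#3 stroke at J1  (J1: bond 0 brought flow, rest push out)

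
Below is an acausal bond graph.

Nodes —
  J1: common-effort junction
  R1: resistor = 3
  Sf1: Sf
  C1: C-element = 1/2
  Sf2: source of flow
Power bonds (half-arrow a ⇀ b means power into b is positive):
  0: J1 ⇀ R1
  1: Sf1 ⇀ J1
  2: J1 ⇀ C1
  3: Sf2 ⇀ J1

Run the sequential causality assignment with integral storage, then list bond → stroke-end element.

β0 stroke→R1
β1 stroke→Sf1
β2 stroke→J1
β3 stroke→Sf2

#1 |Sf1  (Sf1 fixes flow; stroke at Sf1)
#3 |Sf2  (Sf2 (Sf) sets flow on bond)
#2 |J1  (C1: C, integral causality)
#0 |R1  (common-e at J1 fixed by 2)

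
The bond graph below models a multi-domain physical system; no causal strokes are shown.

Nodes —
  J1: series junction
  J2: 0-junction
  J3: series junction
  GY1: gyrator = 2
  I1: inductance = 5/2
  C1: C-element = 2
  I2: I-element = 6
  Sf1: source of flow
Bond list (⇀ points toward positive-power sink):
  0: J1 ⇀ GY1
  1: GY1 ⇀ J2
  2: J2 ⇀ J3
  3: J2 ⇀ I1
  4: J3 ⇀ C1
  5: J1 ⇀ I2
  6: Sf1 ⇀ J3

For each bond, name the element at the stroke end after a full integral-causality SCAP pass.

b6 |Sf1  (Sf1 (Sf) sets flow on bond)
b2 |J3  (common-f at J3 fixed by 6)
b4 |J3  (J3 flow already set via bond 6)
b3 |I1  (I1 outputs flow p/I1)
b1 |J2  (J2 needs exactly one e-in)
b0 |J1  (GY GY1: same side as bond 1)
b5 |I2  (closing 1-jn rule on J1)

β0 |J1
β1 |J2
β2 |J3
β3 |I1
β4 |J3
β5 |I2
β6 |Sf1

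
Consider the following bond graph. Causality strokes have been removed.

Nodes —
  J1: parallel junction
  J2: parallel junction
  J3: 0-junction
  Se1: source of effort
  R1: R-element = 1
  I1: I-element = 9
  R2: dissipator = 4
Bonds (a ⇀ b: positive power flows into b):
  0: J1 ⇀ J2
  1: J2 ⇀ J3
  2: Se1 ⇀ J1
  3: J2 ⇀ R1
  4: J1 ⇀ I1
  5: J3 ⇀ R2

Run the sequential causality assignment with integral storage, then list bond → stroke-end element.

bond 2 →J1  (Se1 (Se) sets effort on bond)
bond 0 →J2  (common-e at J1 fixed by 2)
bond 4 →I1  (J1: bond 2 brought effort, rest push out)
bond 1 →J3  (J2 effort already set via bond 0)
bond 3 →R1  (common-e at J2 fixed by 0)
bond 5 →R2  (common-e at J3 fixed by 1)

b0 stroke at J2
b1 stroke at J3
b2 stroke at J1
b3 stroke at R1
b4 stroke at I1
b5 stroke at R2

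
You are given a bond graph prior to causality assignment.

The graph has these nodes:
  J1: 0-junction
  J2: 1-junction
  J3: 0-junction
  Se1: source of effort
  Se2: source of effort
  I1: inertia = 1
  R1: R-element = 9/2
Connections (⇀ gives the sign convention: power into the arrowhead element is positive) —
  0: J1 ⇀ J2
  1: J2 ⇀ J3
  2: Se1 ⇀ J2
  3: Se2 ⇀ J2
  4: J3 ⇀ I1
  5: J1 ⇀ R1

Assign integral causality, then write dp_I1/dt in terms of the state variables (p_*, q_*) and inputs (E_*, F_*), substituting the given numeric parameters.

dp_I1/dt = E_Se1 + E_Se2 - 9*p_I1/2

bond 2 |J2  (Se1 fixes effort; stroke away)
bond 3 |J2  (Se2 (Se) sets effort on bond)
bond 4 |I1  (I1: I, integral causality)
bond 1 |J3  (only one effort-in slot at J3)
bond 0 |J2  (J2: bond 1 brought flow, rest push out)
bond 5 |J1  (J1 needs exactly one e-in)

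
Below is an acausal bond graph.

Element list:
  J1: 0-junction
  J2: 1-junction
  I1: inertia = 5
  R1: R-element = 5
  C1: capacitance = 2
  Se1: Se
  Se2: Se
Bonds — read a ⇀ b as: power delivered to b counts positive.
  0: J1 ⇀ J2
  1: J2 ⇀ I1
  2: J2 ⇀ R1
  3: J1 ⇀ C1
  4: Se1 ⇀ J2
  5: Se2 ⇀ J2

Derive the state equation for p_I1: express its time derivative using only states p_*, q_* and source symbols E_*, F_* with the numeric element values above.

bond 4 →J2  (source Se1 imposes e)
bond 5 →J2  (Se2 (Se) sets effort on bond)
bond 1 →I1  (prefer integral on I1)
bond 0 →J2  (J2 flow already set via bond 1)
bond 2 →J2  (J2 flow already set via bond 1)
bond 3 →J1  (closing 0-jn rule on J1)

dp_I1/dt = E_Se1 + E_Se2 - p_I1 + q_C1/2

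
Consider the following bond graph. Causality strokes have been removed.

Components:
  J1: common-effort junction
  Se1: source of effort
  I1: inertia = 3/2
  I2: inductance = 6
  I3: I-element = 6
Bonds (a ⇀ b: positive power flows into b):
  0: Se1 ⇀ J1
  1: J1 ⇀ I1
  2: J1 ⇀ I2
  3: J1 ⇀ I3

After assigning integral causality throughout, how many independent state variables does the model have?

3  (I1, I2, I3 all integral)

bond 0 |J1  (source Se1 imposes e)
bond 1 |I1  (J1: bond 0 brought effort, rest push out)
bond 2 |I2  (J1: bond 0 brought effort, rest push out)
bond 3 |I3  (J1: bond 0 brought effort, rest push out)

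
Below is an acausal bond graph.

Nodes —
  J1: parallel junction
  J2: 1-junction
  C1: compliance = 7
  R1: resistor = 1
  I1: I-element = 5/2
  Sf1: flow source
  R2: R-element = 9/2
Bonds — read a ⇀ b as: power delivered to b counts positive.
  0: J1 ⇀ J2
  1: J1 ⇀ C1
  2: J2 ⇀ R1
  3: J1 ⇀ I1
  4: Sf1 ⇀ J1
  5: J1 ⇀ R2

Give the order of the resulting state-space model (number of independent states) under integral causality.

2  (C1, I1 all integral)

β4 stroke at Sf1  (source Sf1 imposes f)
β1 stroke at J1  (C1 outputs effort q/C1)
β0 stroke at J2  (0-jn J1 has e-setter on 1)
β3 stroke at I1  (J1 effort already set via bond 1)
β5 stroke at R2  (common-e at J1 fixed by 1)
β2 stroke at R1  (closing 1-jn rule on J2)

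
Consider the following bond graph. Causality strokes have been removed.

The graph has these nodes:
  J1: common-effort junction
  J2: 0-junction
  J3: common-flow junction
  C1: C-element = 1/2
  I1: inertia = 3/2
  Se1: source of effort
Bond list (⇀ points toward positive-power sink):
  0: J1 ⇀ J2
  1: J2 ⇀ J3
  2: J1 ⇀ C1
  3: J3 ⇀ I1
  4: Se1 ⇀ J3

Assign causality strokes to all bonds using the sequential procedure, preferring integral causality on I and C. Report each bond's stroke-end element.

b4 →J3  (Se1: effort source, stroke at far end)
b2 →J1  (prefer integral on C1)
b0 →J2  (J1 effort already set via bond 2)
b1 →J3  (common-e at J2 fixed by 0)
b3 →I1  (J3: last free bond brings flow in)

bond 0 →J2
bond 1 →J3
bond 2 →J1
bond 3 →I1
bond 4 →J3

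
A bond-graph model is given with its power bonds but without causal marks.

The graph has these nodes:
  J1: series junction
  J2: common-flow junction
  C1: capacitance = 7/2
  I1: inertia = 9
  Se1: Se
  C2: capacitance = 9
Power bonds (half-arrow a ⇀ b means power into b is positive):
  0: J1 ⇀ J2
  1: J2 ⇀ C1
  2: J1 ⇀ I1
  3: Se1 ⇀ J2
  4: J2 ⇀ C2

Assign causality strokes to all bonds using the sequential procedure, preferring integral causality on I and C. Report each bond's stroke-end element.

β3 stroke→J2  (Se1: effort source, stroke at far end)
β1 stroke→J2  (C1: C, integral causality)
β2 stroke→I1  (I1 outputs flow p/I1)
β0 stroke→J1  (J1: bond 2 brought flow, rest push out)
β4 stroke→J2  (J2 flow already set via bond 0)

bond 0 →J1
bond 1 →J2
bond 2 →I1
bond 3 →J2
bond 4 →J2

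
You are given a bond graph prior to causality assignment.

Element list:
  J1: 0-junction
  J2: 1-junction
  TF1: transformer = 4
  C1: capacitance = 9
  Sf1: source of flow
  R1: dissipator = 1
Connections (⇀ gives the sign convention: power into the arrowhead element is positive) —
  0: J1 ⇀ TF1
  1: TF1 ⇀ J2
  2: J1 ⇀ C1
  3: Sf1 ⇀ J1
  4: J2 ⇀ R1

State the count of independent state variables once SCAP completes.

1  (C1 all integral)

b3 →Sf1  (Sf1 (Sf) sets flow on bond)
b2 →J1  (C1 outputs effort q/C1)
b0 →TF1  (0-jn J1 has e-setter on 2)
b1 →J2  (TF1 one-in-one-out from 0)
b4 →R1  (only one flow-in slot at J2)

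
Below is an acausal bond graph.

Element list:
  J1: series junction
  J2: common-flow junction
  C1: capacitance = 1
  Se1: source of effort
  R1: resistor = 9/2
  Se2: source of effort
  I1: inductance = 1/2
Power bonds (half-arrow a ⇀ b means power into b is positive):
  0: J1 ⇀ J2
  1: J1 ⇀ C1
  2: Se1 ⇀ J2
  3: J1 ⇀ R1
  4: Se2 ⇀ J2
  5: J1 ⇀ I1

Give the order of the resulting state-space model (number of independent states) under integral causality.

2  (C1, I1 all integral)

#2 →J2  (Se1 (Se) sets effort on bond)
#4 →J2  (source Se2 imposes e)
#0 →J1  (J2 needs exactly one f-in)
#1 →J1  (C1: C, integral causality)
#5 →I1  (prefer integral on I1)
#3 →J1  (J1: bond 5 brought flow, rest push out)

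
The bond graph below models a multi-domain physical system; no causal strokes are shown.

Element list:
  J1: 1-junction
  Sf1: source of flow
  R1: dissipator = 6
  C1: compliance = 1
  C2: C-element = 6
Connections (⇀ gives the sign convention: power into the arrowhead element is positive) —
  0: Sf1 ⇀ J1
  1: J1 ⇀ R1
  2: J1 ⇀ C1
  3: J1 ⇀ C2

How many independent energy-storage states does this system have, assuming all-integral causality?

β0 →Sf1  (source Sf1 imposes f)
β1 →J1  (1-jn J1 has f-setter on 0)
β2 →J1  (common-f at J1 fixed by 0)
β3 →J1  (J1 flow already set via bond 0)

2  (C1, C2 all integral)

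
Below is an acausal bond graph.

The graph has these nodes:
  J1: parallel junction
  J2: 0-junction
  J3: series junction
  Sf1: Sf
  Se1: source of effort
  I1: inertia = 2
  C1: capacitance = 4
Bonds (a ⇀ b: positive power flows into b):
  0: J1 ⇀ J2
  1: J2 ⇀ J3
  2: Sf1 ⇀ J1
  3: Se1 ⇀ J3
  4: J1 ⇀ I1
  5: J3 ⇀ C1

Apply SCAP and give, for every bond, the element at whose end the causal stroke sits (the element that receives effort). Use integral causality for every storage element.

b0 stroke→J1
b1 stroke→J2
b2 stroke→Sf1
b3 stroke→J3
b4 stroke→I1
b5 stroke→J3

#2 |Sf1  (Sf1: flow source, stroke at near end)
#3 |J3  (Se1 fixes effort; stroke away)
#4 |I1  (I1: I, integral causality)
#0 |J1  (closing 0-jn rule on J1)
#1 |J2  (only one effort-in slot at J2)
#5 |J3  (common-f at J3 fixed by 1)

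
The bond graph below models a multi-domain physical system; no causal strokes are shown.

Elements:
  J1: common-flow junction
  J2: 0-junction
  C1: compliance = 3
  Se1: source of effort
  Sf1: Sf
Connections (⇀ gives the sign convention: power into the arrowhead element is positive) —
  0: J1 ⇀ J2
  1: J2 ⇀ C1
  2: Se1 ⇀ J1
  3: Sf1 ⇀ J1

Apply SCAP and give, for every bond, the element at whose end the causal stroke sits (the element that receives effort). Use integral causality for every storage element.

β2 stroke at J1  (source Se1 imposes e)
β3 stroke at Sf1  (Sf1 (Sf) sets flow on bond)
β0 stroke at J1  (J1 flow already set via bond 3)
β1 stroke at J2  (closing 0-jn rule on J2)

bond 0 stroke at J1
bond 1 stroke at J2
bond 2 stroke at J1
bond 3 stroke at Sf1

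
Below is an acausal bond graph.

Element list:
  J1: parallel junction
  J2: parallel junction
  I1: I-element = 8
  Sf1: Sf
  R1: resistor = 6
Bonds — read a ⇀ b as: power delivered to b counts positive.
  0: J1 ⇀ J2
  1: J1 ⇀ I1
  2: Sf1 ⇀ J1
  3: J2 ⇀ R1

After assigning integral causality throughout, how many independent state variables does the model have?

bond 2 stroke→Sf1  (source Sf1 imposes f)
bond 1 stroke→I1  (I1 outputs flow p/I1)
bond 0 stroke→J1  (closing 0-jn rule on J1)
bond 3 stroke→J2  (closing 0-jn rule on J2)

1  (I1 all integral)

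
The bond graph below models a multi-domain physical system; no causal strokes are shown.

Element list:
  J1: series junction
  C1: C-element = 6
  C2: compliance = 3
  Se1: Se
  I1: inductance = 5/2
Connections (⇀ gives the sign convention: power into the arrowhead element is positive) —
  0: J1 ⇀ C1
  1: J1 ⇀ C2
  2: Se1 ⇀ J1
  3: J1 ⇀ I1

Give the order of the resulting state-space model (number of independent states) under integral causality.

#2 stroke at J1  (Se1: effort source, stroke at far end)
#0 stroke at J1  (C1: C, integral causality)
#1 stroke at J1  (C2 integral (e out))
#3 stroke at I1  (J1 needs exactly one f-in)

3  (C1, C2, I1 all integral)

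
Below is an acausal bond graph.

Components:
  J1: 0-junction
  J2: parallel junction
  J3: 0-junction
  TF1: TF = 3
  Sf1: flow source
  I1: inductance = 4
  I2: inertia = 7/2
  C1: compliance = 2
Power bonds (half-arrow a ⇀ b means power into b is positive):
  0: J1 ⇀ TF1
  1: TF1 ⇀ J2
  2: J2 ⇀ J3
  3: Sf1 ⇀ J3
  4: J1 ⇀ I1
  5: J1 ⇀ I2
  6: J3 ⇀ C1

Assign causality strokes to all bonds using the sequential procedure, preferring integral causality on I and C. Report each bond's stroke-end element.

β0 stroke→J1
β1 stroke→TF1
β2 stroke→J2
β3 stroke→Sf1
β4 stroke→I1
β5 stroke→I2
β6 stroke→J3

bond 3 stroke→Sf1  (Sf1: flow source, stroke at near end)
bond 4 stroke→I1  (prefer integral on I1)
bond 5 stroke→I2  (I2 outputs flow p/I2)
bond 0 stroke→J1  (J1 needs exactly one e-in)
bond 1 stroke→TF1  (through TF1, causality passes straight; one stroke at TF1)
bond 2 stroke→J2  (J2: last free bond brings effort in)
bond 6 stroke→J3  (closing 0-jn rule on J3)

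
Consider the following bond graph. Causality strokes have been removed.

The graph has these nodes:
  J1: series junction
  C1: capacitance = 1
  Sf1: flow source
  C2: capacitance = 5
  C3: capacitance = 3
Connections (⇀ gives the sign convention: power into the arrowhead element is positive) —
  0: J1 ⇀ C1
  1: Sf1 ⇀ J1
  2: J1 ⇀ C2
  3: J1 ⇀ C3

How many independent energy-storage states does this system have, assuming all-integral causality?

β1 |Sf1  (Sf1 fixes flow; stroke at Sf1)
β0 |J1  (common-f at J1 fixed by 1)
β2 |J1  (1-jn J1 has f-setter on 1)
β3 |J1  (J1: bond 1 brought flow, rest push out)

3  (C1, C2, C3 all integral)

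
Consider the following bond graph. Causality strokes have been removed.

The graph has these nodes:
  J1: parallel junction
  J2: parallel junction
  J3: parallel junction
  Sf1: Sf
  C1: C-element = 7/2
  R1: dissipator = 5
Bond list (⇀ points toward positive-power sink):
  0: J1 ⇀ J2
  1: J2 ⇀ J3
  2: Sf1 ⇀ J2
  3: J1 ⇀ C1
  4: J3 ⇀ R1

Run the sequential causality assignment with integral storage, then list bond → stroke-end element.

#0 stroke→J2
#1 stroke→J3
#2 stroke→Sf1
#3 stroke→J1
#4 stroke→R1

β2 stroke→Sf1  (Sf1: flow source, stroke at near end)
β3 stroke→J1  (C1 integral (e out))
β0 stroke→J2  (common-e at J1 fixed by 3)
β1 stroke→J3  (J2: bond 0 brought effort, rest push out)
β4 stroke→R1  (J3 effort already set via bond 1)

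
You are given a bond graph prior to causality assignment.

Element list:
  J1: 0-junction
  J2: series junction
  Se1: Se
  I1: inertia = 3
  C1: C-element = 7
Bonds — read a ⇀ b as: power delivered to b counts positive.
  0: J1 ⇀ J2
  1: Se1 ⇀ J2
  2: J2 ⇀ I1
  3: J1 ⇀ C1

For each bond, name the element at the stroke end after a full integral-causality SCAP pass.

bond 0 |J2
bond 1 |J2
bond 2 |I1
bond 3 |J1

β1 stroke at J2  (Se1 (Se) sets effort on bond)
β2 stroke at I1  (I1 integral (f out))
β0 stroke at J2  (1-jn J2 has f-setter on 2)
β3 stroke at J1  (only one effort-in slot at J1)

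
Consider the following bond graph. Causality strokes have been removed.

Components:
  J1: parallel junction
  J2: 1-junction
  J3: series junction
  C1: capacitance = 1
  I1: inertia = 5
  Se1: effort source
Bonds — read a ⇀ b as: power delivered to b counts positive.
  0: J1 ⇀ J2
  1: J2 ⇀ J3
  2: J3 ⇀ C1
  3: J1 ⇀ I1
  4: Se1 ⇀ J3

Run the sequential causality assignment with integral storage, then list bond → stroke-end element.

bond 0 |J1
bond 1 |J2
bond 2 |J3
bond 3 |I1
bond 4 |J3

#4 stroke→J3  (Se1 fixes effort; stroke away)
#2 stroke→J3  (prefer integral on C1)
#1 stroke→J2  (only one flow-in slot at J3)
#0 stroke→J1  (closing 1-jn rule on J2)
#3 stroke→I1  (J1: bond 0 brought effort, rest push out)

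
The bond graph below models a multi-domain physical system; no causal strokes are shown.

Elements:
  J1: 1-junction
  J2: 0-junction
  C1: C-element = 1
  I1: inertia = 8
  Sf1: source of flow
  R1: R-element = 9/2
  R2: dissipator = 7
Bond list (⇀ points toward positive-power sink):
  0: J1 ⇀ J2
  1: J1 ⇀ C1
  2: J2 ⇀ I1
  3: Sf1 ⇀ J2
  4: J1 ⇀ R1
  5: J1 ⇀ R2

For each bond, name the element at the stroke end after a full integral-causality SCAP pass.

b0 stroke→J2
b1 stroke→J1
b2 stroke→I1
b3 stroke→Sf1
b4 stroke→J1
b5 stroke→J1

#3 stroke at Sf1  (Sf1 fixes flow; stroke at Sf1)
#1 stroke at J1  (C1 outputs effort q/C1)
#2 stroke at I1  (I1 integral (f out))
#0 stroke at J2  (J2 needs exactly one e-in)
#4 stroke at J1  (J1: bond 0 brought flow, rest push out)
#5 stroke at J1  (common-f at J1 fixed by 0)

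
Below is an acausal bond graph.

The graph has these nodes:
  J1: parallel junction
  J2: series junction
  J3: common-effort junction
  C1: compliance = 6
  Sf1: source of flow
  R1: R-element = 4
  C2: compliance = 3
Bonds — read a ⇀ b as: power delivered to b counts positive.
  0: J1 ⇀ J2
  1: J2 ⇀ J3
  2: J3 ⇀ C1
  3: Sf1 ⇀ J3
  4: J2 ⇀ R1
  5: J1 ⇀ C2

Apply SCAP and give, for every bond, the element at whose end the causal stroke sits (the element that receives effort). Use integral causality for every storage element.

bond 3 stroke at Sf1  (Sf1 fixes flow; stroke at Sf1)
bond 2 stroke at J3  (prefer integral on C1)
bond 1 stroke at J2  (J3 effort already set via bond 2)
bond 5 stroke at J1  (C2: C, integral causality)
bond 0 stroke at J2  (J1 effort already set via bond 5)
bond 4 stroke at R1  (J2: last free bond brings flow in)

bond 0 |J2
bond 1 |J2
bond 2 |J3
bond 3 |Sf1
bond 4 |R1
bond 5 |J1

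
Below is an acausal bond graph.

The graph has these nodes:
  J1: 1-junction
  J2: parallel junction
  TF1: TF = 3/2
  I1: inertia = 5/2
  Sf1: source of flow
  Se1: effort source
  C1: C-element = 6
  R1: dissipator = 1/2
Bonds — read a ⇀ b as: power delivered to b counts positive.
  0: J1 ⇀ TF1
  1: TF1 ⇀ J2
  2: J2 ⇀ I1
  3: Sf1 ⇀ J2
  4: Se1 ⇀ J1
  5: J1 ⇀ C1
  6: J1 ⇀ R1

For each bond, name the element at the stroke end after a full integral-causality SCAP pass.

bond 0 stroke at TF1
bond 1 stroke at J2
bond 2 stroke at I1
bond 3 stroke at Sf1
bond 4 stroke at J1
bond 5 stroke at J1
bond 6 stroke at J1

b3 →Sf1  (Sf1 (Sf) sets flow on bond)
b4 →J1  (source Se1 imposes e)
b2 →I1  (I1 integral (f out))
b1 →J2  (only one effort-in slot at J2)
b0 →TF1  (TF1 one-in-one-out from 1)
b5 →J1  (J1: bond 0 brought flow, rest push out)
b6 →J1  (1-jn J1 has f-setter on 0)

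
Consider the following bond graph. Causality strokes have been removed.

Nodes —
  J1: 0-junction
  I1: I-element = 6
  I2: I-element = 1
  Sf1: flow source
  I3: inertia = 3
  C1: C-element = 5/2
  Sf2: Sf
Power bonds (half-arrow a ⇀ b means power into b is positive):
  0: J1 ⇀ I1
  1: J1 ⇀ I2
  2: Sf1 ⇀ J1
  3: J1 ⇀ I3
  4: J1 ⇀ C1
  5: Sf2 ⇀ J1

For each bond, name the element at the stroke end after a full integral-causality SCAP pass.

bond 2 |Sf1  (source Sf1 imposes f)
bond 5 |Sf2  (Sf2 fixes flow; stroke at Sf2)
bond 0 |I1  (I1 integral (f out))
bond 1 |I2  (I2: I, integral causality)
bond 3 |I3  (I3: I, integral causality)
bond 4 |J1  (J1: last free bond brings effort in)

β0 →I1
β1 →I2
β2 →Sf1
β3 →I3
β4 →J1
β5 →Sf2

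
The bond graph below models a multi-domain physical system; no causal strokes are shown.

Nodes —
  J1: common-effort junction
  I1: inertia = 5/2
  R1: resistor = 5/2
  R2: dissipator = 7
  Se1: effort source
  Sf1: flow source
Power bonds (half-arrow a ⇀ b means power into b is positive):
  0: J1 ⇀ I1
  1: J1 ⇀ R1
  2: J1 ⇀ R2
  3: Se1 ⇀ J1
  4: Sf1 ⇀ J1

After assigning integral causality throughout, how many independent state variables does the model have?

1  (I1 all integral)

b3 |J1  (Se1 (Se) sets effort on bond)
b4 |Sf1  (source Sf1 imposes f)
b0 |I1  (0-jn J1 has e-setter on 3)
b1 |R1  (common-e at J1 fixed by 3)
b2 |R2  (J1: bond 3 brought effort, rest push out)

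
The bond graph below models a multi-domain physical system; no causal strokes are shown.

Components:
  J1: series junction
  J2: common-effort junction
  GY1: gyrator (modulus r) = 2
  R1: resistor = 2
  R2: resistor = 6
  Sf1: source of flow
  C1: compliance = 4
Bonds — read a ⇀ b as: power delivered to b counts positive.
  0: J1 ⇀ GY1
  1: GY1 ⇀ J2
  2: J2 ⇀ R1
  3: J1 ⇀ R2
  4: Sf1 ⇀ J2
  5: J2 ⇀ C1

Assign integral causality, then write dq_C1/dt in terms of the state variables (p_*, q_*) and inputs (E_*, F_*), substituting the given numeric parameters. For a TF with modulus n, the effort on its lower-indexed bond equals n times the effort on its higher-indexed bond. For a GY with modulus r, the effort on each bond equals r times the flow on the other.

dq_C1/dt = F_Sf1 - q_C1/2

#4 stroke at Sf1  (Sf1: flow source, stroke at near end)
#5 stroke at J2  (prefer integral on C1)
#1 stroke at GY1  (common-e at J2 fixed by 5)
#2 stroke at R1  (0-jn J2 has e-setter on 5)
#0 stroke at GY1  (GY1: gyrator matches bond 1)
#3 stroke at J1  (J1 flow already set via bond 0)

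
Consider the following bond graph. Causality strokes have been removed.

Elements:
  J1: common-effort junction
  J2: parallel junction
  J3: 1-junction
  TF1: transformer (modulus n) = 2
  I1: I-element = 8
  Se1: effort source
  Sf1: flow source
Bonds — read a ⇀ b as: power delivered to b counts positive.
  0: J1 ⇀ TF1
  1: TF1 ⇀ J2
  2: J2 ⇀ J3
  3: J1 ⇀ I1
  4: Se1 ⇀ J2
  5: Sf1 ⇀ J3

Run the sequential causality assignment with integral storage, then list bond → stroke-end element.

b0 |J1
b1 |TF1
b2 |J3
b3 |I1
b4 |J2
b5 |Sf1

β4 stroke→J2  (Se1: effort source, stroke at far end)
β5 stroke→Sf1  (Sf1 fixes flow; stroke at Sf1)
β1 stroke→TF1  (common-e at J2 fixed by 4)
β2 stroke→J3  (common-e at J2 fixed by 4)
β0 stroke→J1  (TF1 one-in-one-out from 1)
β3 stroke→I1  (J1 effort already set via bond 0)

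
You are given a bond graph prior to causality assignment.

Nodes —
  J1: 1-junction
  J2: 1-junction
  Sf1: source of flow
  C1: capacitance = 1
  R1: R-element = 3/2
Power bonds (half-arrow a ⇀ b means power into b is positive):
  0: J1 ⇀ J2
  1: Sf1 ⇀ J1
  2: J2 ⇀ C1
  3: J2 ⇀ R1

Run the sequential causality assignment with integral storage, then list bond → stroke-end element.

β1 stroke→Sf1  (Sf1 fixes flow; stroke at Sf1)
β0 stroke→J1  (common-f at J1 fixed by 1)
β2 stroke→J2  (J2: bond 0 brought flow, rest push out)
β3 stroke→J2  (1-jn J2 has f-setter on 0)

#0 |J1
#1 |Sf1
#2 |J2
#3 |J2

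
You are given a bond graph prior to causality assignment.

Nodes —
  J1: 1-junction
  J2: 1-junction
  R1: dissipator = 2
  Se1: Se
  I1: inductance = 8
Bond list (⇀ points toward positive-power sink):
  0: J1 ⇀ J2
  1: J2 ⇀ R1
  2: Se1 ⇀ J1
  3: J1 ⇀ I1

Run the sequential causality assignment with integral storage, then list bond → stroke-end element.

β2 |J1  (Se1: effort source, stroke at far end)
β3 |I1  (prefer integral on I1)
β0 |J1  (1-jn J1 has f-setter on 3)
β1 |J2  (J2 flow already set via bond 0)

b0 →J1
b1 →J2
b2 →J1
b3 →I1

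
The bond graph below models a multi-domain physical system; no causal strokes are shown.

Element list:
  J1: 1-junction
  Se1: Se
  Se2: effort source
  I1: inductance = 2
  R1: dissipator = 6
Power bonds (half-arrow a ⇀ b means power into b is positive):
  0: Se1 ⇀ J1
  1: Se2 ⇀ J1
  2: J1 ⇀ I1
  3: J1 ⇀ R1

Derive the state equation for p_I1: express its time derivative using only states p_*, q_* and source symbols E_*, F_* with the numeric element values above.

dp_I1/dt = E_Se1 + E_Se2 - 3*p_I1

bond 0 stroke at J1  (Se1: effort source, stroke at far end)
bond 1 stroke at J1  (Se2: effort source, stroke at far end)
bond 2 stroke at I1  (I1 outputs flow p/I1)
bond 3 stroke at J1  (J1 flow already set via bond 2)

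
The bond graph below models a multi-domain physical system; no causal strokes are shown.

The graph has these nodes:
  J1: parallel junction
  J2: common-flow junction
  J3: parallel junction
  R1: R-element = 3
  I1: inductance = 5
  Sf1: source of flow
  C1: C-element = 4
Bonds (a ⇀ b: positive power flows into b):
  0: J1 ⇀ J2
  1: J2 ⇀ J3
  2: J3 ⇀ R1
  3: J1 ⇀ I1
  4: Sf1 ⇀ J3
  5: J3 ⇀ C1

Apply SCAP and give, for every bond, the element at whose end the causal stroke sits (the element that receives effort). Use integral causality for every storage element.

b4 stroke→Sf1  (Sf1: flow source, stroke at near end)
b3 stroke→I1  (prefer integral on I1)
b0 stroke→J1  (J1 needs exactly one e-in)
b1 stroke→J2  (J2: bond 0 brought flow, rest push out)
b5 stroke→J3  (C1 integral (e out))
b2 stroke→R1  (0-jn J3 has e-setter on 5)

β0 stroke→J1
β1 stroke→J2
β2 stroke→R1
β3 stroke→I1
β4 stroke→Sf1
β5 stroke→J3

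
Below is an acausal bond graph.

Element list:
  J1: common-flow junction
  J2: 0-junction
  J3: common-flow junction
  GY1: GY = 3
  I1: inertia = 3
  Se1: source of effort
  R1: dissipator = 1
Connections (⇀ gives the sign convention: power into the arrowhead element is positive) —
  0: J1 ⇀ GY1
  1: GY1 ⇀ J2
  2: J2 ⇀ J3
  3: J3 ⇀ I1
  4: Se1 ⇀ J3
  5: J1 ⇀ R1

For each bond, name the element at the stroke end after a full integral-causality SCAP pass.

b4 |J3  (Se1: effort source, stroke at far end)
b3 |I1  (I1: I, integral causality)
b2 |J3  (1-jn J3 has f-setter on 3)
b1 |J2  (J2 needs exactly one e-in)
b0 |J1  (GY1: gyrator matches bond 1)
b5 |R1  (J1 needs exactly one f-in)

b0 →J1
b1 →J2
b2 →J3
b3 →I1
b4 →J3
b5 →R1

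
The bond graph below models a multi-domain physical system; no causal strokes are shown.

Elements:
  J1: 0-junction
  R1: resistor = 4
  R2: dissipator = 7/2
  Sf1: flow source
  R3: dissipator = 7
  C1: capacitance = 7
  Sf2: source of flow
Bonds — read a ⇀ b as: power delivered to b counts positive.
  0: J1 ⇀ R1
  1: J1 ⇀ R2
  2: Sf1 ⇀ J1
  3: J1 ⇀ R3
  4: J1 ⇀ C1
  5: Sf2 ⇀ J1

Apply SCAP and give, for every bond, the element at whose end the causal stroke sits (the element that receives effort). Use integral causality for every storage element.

bond 2 →Sf1  (Sf1 fixes flow; stroke at Sf1)
bond 5 →Sf2  (Sf2 (Sf) sets flow on bond)
bond 4 →J1  (C1 integral (e out))
bond 0 →R1  (J1: bond 4 brought effort, rest push out)
bond 1 →R2  (J1: bond 4 brought effort, rest push out)
bond 3 →R3  (J1 effort already set via bond 4)

bond 0 stroke→R1
bond 1 stroke→R2
bond 2 stroke→Sf1
bond 3 stroke→R3
bond 4 stroke→J1
bond 5 stroke→Sf2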